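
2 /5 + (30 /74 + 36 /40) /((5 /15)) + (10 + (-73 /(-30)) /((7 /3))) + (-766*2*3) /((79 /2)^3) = 1951786230 /127697101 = 15.28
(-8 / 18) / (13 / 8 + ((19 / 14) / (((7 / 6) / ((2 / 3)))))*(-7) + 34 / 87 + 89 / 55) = 357280 / 1442631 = 0.25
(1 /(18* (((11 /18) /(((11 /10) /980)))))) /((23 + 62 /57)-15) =57 /5076400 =0.00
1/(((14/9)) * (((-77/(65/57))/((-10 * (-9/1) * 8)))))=-70200/10241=-6.85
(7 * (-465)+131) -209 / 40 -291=-136809 / 40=-3420.22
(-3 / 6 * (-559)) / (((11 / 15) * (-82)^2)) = 8385 / 147928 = 0.06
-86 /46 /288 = -43 /6624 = -0.01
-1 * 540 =-540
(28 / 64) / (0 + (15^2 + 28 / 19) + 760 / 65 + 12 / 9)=5187 / 2839504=0.00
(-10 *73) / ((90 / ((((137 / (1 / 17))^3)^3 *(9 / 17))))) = -8657636260905813630138910628561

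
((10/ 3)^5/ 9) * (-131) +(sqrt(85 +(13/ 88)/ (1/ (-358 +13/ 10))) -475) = -14138825/ 2187 +sqrt(1563595)/ 220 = -6459.26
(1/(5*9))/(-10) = -1/450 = -0.00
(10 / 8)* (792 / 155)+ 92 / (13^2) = 36314 / 5239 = 6.93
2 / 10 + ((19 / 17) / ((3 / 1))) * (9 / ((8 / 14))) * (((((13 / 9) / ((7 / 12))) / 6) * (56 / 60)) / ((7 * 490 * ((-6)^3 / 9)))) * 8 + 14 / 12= 768319 / 562275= 1.37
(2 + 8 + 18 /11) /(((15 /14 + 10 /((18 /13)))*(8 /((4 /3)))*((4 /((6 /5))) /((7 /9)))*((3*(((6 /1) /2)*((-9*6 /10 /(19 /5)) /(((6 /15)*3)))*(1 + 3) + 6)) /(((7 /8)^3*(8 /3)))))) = -16807 /4247100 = -0.00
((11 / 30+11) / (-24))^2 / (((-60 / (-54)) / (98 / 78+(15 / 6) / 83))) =968504449 / 3729024000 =0.26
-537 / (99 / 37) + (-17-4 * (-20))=-4544 / 33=-137.70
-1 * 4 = -4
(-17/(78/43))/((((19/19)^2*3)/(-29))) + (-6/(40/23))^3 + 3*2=51976447/936000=55.53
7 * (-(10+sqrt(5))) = -70 - 7 * sqrt(5) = -85.65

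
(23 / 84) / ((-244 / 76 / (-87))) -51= -74435 / 1708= -43.58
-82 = -82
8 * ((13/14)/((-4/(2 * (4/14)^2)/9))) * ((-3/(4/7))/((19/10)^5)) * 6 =3.47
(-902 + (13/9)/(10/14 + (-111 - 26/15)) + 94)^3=-23177263798880588620007/43934661973656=-527539367.73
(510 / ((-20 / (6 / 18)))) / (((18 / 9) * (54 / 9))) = -17 / 24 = -0.71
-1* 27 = -27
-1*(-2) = 2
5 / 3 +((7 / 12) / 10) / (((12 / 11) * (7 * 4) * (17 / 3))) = 18137 / 10880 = 1.67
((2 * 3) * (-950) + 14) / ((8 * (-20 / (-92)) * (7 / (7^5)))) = -156998989 / 20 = -7849949.45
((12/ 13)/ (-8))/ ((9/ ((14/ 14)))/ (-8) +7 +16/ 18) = -108/ 6331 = -0.02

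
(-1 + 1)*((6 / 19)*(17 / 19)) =0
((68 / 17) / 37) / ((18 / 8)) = 0.05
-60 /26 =-30 /13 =-2.31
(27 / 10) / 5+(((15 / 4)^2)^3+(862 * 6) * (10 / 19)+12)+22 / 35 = 75126069533 / 13619200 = 5516.19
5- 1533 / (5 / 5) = -1528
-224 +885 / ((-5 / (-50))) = 8626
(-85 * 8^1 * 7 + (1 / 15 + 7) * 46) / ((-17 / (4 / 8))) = 33262 / 255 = 130.44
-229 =-229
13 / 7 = 1.86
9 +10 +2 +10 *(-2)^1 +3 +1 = 5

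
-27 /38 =-0.71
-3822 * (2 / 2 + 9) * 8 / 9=-101920 / 3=-33973.33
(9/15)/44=3/220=0.01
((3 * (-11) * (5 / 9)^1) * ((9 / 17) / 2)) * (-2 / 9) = 55 / 51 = 1.08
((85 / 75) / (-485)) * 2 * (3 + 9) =-136 / 2425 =-0.06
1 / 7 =0.14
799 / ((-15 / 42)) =-11186 / 5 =-2237.20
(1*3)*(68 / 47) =204 / 47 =4.34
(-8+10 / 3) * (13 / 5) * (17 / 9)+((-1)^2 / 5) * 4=-22.12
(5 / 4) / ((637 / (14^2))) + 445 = 5790 / 13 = 445.38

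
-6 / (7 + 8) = -2 / 5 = -0.40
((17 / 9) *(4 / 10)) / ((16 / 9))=17 / 40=0.42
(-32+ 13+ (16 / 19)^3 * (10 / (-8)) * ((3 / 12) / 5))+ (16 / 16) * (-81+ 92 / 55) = -37107552 / 377245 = -98.36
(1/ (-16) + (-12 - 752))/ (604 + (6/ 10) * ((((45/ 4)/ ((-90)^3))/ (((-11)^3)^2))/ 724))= -105839387470575000/ 83667226218047999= -1.27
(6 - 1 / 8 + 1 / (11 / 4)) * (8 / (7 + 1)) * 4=549 / 22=24.95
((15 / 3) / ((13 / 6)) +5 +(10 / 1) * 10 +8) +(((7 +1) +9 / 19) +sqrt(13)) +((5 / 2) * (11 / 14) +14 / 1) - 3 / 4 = sqrt(13) +480647 / 3458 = 142.60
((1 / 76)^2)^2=1 / 33362176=0.00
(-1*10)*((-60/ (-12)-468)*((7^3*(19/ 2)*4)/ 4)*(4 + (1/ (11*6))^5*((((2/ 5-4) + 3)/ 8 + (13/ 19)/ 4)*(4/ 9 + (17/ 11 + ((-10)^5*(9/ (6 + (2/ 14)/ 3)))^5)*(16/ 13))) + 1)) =-11071390726785755774581187845227157430019961555/ 106499317609476540859968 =-103957386538226976896199.30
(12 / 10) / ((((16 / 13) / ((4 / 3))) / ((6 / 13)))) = 3 / 5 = 0.60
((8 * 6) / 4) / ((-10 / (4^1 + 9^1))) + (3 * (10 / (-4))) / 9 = -493 / 30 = -16.43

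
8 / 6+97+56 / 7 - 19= 262 / 3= 87.33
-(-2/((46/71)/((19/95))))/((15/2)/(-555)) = -5254/115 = -45.69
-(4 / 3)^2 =-16 / 9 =-1.78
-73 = -73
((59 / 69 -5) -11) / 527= -1045 / 36363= -0.03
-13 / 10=-1.30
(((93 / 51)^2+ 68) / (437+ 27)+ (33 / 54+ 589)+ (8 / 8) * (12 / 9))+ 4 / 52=9275083073 / 15689232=591.18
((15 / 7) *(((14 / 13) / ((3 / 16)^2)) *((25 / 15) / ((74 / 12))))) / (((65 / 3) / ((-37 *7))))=-35840 / 169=-212.07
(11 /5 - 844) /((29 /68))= -1973.88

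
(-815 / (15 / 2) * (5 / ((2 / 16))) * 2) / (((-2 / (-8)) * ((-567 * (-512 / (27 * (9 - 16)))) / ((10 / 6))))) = 4075 / 108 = 37.73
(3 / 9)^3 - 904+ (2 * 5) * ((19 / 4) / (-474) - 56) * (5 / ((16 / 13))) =-434022167 / 136512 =-3179.37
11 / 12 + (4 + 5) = 119 / 12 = 9.92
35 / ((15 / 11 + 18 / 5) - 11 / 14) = 26950 / 3217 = 8.38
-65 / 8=-8.12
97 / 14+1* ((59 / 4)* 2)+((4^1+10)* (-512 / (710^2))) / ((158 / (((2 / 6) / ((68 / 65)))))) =25895470591 / 710856615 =36.43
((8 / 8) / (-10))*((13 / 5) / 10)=-13 / 500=-0.03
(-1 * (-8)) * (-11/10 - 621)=-24884/5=-4976.80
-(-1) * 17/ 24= 17/ 24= 0.71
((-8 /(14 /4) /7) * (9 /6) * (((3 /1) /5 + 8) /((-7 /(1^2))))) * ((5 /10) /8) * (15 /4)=387 /2744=0.14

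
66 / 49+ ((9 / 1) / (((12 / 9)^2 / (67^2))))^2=6478363756065 / 12544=516451192.29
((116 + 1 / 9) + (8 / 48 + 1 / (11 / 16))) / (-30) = -23311 / 5940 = -3.92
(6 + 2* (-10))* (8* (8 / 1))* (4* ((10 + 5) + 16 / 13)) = -756224 / 13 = -58171.08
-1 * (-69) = 69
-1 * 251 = -251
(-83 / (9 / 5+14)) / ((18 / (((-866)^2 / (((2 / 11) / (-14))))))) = 11982421990 / 711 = 16852914.19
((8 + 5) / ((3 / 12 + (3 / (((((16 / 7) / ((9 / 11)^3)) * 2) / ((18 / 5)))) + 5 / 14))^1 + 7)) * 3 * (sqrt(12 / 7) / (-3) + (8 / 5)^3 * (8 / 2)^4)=254009147392 / 55287725 - 2768480 * sqrt(21) / 6634527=4592.40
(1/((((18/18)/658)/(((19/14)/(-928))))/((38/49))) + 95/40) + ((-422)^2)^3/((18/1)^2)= 32101754935850265047/1841616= 17431296717584.05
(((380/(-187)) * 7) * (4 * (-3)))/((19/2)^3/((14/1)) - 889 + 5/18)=-32175360/155976887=-0.21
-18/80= -9/40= -0.22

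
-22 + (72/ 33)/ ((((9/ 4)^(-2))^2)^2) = 127157699/ 90112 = 1411.11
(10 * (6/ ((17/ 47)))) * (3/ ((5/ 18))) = 30456/ 17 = 1791.53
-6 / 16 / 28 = -3 / 224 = -0.01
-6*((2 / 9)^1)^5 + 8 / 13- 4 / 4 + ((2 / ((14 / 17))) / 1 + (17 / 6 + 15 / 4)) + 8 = 119104781 / 7164612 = 16.62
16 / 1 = 16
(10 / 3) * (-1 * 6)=-20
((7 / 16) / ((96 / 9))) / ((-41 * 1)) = -21 / 20992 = -0.00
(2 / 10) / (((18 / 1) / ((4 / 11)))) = 2 / 495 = 0.00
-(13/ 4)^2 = -169/ 16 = -10.56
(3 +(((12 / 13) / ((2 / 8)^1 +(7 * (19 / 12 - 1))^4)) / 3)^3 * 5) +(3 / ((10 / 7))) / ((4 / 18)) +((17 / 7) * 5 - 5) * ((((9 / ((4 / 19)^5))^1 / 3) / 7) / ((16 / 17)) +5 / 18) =2402708684660122652328906612410633 / 304938765720102882387214540800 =7879.32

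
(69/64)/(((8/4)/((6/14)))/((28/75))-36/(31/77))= -2139/152608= -0.01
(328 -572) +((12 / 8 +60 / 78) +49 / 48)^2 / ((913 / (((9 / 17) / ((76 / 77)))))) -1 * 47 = -1350052862801 / 4639458304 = -290.99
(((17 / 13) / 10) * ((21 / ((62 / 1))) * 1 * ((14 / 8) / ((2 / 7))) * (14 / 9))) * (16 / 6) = 1.13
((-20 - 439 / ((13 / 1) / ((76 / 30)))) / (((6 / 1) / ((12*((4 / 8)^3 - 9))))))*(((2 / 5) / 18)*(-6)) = -730661 / 2925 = -249.80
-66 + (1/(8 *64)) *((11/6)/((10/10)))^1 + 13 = -162805/3072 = -53.00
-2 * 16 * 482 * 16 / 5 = -246784 / 5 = -49356.80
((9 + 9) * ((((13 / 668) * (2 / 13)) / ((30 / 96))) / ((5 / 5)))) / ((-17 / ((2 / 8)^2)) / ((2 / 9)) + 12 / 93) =-1116 / 7919975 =-0.00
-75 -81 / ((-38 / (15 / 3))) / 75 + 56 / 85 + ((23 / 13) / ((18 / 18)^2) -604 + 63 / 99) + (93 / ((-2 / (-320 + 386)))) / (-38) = -137419277 / 230945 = -595.03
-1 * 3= -3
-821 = -821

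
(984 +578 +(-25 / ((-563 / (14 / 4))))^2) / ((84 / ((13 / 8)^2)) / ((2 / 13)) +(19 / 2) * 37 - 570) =-25745888181 / 193351090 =-133.16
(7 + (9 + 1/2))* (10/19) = 165/19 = 8.68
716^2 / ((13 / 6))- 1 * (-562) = 3083242 / 13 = 237172.46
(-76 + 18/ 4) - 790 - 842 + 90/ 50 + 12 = -16897/ 10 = -1689.70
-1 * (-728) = 728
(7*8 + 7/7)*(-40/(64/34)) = -4845/4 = -1211.25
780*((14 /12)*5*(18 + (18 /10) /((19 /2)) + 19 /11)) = 18939830 /209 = 90621.20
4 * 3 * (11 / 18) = 22 / 3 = 7.33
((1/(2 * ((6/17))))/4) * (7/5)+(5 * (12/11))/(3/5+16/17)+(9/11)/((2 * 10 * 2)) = 1402553/345840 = 4.06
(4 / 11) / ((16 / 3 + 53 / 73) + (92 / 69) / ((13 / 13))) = 876 / 17809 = 0.05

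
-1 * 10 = -10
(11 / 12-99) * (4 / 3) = -1177 / 9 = -130.78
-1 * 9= -9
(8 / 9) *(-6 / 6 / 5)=-8 / 45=-0.18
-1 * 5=-5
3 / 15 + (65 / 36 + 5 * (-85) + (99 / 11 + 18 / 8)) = -37057 / 90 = -411.74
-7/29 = -0.24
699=699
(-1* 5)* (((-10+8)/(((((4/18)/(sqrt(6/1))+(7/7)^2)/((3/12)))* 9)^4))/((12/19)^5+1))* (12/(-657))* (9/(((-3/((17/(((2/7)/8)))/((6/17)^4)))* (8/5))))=1229882025607927475/199492839673856898048 - 150735916095018625* sqrt(6)/171785500830265662208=0.00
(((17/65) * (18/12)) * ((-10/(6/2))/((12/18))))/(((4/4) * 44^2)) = -51/50336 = -0.00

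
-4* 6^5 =-31104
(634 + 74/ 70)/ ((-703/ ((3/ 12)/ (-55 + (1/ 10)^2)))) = 37045/ 9020193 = 0.00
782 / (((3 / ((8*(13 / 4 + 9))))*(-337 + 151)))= -38318 / 279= -137.34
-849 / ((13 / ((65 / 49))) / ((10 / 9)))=-14150 / 147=-96.26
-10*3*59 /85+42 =360 /17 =21.18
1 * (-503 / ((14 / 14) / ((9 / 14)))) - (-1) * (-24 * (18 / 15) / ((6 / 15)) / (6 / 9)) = -6039 / 14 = -431.36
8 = 8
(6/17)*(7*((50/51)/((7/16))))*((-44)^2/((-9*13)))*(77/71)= -238515200/2400723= -99.35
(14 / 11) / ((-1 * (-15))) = 14 / 165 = 0.08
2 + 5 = 7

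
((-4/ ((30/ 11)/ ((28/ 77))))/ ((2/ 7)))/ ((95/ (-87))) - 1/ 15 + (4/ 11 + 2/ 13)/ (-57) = 110971/ 67925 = 1.63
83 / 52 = 1.60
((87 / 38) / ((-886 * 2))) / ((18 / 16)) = -29 / 25251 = -0.00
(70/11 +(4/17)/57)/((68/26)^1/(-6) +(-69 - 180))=-441181/17281792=-0.03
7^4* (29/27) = 69629/27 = 2578.85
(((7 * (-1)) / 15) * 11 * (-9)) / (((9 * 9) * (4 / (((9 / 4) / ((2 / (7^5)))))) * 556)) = 1294139 / 266880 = 4.85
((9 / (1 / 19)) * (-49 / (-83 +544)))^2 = 70207641 / 212521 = 330.36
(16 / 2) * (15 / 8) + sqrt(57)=sqrt(57) + 15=22.55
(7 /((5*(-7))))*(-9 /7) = 9 /35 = 0.26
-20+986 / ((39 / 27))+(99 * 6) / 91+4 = 4712 / 7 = 673.14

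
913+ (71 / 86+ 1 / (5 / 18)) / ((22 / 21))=788813 / 860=917.22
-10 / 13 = -0.77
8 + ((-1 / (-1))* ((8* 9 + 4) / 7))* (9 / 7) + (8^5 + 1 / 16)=25707377 / 784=32790.02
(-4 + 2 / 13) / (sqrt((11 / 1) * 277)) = -50 * sqrt(3047) / 39611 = -0.07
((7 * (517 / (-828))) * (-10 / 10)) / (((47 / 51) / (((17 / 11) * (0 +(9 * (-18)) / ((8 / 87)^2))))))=-413426349 / 2944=-140430.15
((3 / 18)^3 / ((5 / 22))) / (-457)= -11 / 246780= -0.00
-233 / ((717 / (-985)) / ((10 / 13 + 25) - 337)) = -928577230 / 9321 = -99622.06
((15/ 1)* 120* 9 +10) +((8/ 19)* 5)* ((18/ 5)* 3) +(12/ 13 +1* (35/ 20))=16040585/ 988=16235.41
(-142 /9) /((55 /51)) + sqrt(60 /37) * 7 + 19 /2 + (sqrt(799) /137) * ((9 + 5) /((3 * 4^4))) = -1693 /330 + 7 * sqrt(799) /52608 + 14 * sqrt(555) /37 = 3.79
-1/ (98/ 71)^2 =-5041/ 9604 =-0.52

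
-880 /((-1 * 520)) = 1.69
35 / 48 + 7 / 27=427 / 432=0.99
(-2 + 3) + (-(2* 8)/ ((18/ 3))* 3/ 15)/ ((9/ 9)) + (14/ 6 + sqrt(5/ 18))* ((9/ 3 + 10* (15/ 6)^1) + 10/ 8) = 39* sqrt(10)/ 8 + 4123/ 60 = 84.13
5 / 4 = 1.25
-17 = -17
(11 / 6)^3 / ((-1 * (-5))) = 1.23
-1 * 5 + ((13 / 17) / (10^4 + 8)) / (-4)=-5.00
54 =54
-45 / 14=-3.21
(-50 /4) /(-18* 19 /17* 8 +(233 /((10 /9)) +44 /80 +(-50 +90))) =-850 /6073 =-0.14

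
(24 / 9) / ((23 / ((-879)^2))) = 89581.57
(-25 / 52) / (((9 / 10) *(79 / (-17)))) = 2125 / 18486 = 0.11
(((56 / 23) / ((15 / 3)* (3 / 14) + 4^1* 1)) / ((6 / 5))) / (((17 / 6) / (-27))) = -105840 / 27761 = -3.81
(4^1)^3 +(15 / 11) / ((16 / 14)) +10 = 6617 / 88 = 75.19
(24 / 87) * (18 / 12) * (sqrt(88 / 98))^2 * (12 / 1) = 6336 / 1421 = 4.46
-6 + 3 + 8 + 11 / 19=106 / 19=5.58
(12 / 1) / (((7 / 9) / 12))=1296 / 7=185.14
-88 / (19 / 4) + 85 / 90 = -6013 / 342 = -17.58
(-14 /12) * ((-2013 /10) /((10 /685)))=643489 /40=16087.22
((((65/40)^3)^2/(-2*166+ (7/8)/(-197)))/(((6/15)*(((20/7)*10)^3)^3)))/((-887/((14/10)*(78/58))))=3491805883899279401/150539462684704768000000000000000000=0.00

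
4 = 4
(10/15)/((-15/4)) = -8/45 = -0.18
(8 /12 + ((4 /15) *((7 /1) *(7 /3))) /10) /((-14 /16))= -1984 /1575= -1.26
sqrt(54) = 3*sqrt(6) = 7.35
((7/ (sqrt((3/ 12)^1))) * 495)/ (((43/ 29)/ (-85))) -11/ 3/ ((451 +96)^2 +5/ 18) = -92002095491988/ 231587981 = -397266.28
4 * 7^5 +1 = 67229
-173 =-173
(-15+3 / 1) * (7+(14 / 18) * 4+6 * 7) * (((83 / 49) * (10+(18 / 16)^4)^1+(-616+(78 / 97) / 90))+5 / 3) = 11635139010601 / 31288320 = 371868.45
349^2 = 121801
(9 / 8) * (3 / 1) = 27 / 8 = 3.38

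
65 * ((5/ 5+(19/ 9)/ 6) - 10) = -30355/ 54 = -562.13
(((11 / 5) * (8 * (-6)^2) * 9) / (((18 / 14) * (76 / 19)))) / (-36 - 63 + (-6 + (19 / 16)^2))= -1419264 / 132595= -10.70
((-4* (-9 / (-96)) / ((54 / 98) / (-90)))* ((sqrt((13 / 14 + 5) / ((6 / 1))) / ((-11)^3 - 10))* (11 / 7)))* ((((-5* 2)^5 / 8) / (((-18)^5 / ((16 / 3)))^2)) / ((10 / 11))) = 378125* sqrt(1743) / 2019936044912112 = 0.00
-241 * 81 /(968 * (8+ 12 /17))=-2.32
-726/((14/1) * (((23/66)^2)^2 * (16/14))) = -860978646/279841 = -3076.67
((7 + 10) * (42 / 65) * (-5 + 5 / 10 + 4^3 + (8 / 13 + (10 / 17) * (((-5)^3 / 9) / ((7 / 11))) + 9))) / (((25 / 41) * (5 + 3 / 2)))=128501134 / 823875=155.97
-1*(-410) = 410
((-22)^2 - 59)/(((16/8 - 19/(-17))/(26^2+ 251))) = 6697575/53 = 126369.34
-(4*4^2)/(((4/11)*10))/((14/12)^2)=-3168/245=-12.93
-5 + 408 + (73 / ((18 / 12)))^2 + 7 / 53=1322042 / 477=2771.58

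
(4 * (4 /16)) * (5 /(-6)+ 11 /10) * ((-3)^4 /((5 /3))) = 324 /25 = 12.96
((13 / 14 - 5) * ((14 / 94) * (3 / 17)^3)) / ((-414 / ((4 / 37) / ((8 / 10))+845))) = 2673585 / 393010522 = 0.01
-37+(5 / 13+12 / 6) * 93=184.77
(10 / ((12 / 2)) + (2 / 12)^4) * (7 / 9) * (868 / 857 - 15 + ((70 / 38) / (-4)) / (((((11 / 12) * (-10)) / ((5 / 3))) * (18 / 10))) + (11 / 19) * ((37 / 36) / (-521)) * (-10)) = -176964896568929 / 9796137036048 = -18.06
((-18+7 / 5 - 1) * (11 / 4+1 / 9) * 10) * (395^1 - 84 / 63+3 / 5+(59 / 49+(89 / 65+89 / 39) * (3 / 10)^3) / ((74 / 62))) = -79181360458024 / 397726875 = -199084.76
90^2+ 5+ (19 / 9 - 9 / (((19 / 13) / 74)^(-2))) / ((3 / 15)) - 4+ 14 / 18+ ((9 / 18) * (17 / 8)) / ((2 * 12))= 8112.36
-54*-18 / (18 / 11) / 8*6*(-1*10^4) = -4455000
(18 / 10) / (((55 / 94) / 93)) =78678 / 275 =286.10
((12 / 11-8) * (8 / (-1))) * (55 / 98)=1520 / 49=31.02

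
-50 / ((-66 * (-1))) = -25 / 33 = -0.76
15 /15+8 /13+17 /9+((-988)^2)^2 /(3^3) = 12387142414798 /351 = 35291004030.76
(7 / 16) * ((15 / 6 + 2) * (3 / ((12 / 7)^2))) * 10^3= 128625 / 64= 2009.77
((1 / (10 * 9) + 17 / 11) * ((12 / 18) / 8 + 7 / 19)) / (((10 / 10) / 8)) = 158723 / 28215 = 5.63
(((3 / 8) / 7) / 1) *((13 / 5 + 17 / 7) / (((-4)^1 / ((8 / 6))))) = -22 / 245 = -0.09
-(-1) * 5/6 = 5/6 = 0.83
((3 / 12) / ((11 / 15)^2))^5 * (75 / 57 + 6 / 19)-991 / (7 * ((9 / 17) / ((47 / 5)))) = -399571701214473821179 / 158961137906672640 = -2513.64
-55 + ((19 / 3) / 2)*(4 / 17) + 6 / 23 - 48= -119639 / 1173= -101.99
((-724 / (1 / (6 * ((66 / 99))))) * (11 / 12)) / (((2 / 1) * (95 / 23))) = -91586 / 285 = -321.35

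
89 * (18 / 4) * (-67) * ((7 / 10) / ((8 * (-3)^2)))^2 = -292187 / 115200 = -2.54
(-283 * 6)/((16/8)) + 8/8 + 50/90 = -7627/9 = -847.44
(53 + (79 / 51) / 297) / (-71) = -802870 / 1075437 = -0.75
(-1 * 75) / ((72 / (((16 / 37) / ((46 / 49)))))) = -1225 / 2553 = -0.48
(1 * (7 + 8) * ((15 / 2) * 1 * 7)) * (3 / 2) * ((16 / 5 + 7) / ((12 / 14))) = 112455 / 8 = 14056.88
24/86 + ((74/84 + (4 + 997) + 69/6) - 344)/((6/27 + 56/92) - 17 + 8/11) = -455824785/10583461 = -43.07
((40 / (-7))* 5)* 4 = -800 / 7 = -114.29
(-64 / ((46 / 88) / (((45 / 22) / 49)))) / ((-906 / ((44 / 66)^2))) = 1280 / 510531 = 0.00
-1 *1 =-1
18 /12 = 3 /2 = 1.50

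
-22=-22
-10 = -10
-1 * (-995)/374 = 995/374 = 2.66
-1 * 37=-37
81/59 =1.37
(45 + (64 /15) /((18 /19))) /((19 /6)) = 13366 /855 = 15.63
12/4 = 3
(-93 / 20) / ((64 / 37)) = -3441 / 1280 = -2.69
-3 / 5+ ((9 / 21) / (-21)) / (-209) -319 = -16365113 / 51205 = -319.60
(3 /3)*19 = 19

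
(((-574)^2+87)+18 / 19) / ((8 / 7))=43832005 / 152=288368.45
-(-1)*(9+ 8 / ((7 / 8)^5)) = 413407 / 16807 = 24.60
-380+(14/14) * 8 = -372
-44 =-44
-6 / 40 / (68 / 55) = -33 / 272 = -0.12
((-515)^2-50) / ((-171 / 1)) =-1550.73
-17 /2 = -8.50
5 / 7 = 0.71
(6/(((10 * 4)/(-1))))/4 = -3/80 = -0.04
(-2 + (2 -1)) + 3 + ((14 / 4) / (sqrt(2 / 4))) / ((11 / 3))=21 * sqrt(2) / 22 + 2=3.35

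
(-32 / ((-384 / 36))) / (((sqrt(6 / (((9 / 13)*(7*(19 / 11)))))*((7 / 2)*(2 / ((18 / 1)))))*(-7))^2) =27702 / 49049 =0.56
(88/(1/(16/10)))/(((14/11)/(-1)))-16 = -4432/35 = -126.63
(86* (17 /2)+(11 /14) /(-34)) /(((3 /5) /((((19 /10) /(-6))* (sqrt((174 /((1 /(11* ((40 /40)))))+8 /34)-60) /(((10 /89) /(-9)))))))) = 117674999* sqrt(535874) /64736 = 1330667.91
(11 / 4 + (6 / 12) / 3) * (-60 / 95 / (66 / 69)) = -805 / 418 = -1.93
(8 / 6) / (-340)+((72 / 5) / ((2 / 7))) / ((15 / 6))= 25699 / 1275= 20.16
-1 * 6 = -6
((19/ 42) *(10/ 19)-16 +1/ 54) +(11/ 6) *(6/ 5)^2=-123827/ 9450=-13.10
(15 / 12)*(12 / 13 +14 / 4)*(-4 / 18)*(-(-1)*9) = -575 / 52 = -11.06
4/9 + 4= 40/9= 4.44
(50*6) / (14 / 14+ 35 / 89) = 6675 / 31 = 215.32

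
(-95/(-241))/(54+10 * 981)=95/2377224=0.00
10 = 10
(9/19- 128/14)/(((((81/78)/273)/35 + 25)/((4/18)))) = -27279980/354014289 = -0.08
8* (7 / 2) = 28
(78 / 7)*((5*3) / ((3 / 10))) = 3900 / 7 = 557.14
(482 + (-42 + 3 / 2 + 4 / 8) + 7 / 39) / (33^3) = 17245 / 1401543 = 0.01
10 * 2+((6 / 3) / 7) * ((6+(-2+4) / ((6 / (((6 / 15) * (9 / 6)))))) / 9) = 6362 / 315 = 20.20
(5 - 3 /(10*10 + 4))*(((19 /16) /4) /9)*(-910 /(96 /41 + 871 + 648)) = -2819201 /28742400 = -0.10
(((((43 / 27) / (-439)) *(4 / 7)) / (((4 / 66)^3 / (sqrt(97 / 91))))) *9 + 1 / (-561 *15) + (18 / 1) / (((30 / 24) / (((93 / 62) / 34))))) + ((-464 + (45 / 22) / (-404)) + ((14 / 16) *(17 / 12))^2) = -7307991355 / 15823872 - 515097 *sqrt(8827) / 559286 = -548.36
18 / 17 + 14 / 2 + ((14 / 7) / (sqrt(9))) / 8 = 1661 / 204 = 8.14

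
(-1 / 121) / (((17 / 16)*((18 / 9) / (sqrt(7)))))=-8*sqrt(7) / 2057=-0.01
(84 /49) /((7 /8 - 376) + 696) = 96 /17969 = 0.01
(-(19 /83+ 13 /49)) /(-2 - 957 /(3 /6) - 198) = 1005 /4298819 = 0.00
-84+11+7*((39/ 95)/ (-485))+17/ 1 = -2580473/ 46075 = -56.01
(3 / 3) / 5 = 1 / 5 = 0.20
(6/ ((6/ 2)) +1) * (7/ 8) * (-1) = -21/ 8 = -2.62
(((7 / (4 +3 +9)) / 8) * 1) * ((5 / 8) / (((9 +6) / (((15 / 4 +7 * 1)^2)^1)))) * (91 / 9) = 1177813 / 442368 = 2.66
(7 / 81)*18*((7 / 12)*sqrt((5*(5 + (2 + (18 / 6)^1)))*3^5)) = 100.02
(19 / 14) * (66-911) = -16055 / 14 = -1146.79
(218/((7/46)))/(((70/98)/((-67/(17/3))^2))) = 405141228/1445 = 280374.55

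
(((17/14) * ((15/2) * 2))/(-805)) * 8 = -204/1127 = -0.18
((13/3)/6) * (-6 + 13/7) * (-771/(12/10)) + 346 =571637/252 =2268.40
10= 10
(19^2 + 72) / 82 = 433 / 82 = 5.28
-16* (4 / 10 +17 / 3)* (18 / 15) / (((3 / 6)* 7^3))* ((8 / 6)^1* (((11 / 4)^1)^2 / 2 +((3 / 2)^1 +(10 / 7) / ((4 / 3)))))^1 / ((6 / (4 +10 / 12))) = -1072942 / 231525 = -4.63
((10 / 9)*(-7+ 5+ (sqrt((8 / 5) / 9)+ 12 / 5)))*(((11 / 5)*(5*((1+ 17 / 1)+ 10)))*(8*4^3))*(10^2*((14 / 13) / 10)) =88309760 / 117+ 88309760*sqrt(10) / 351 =1550396.76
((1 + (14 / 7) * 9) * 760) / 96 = 1805 / 12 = 150.42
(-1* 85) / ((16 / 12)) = -255 / 4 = -63.75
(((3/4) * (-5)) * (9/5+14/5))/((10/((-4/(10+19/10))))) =69/119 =0.58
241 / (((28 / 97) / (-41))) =-958457 / 28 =-34230.61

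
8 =8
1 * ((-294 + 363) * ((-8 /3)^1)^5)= -753664 /81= -9304.49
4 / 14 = 2 / 7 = 0.29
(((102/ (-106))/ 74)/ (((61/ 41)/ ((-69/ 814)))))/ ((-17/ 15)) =-127305/ 194742988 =-0.00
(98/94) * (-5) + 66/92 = -9719/2162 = -4.50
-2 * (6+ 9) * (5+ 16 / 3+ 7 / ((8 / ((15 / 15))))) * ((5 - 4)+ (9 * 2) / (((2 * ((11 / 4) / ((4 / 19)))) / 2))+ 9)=-1599205 / 418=-3825.85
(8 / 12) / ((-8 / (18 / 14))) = -3 / 28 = -0.11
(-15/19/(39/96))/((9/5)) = -800/741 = -1.08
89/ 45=1.98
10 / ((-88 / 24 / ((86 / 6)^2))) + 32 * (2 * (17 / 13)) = -204466 / 429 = -476.61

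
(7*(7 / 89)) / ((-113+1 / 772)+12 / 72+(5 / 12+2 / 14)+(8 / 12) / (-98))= -926786 / 189004939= -0.00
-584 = -584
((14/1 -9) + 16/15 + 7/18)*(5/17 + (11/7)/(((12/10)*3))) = 25979/5508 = 4.72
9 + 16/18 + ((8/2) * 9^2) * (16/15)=355.49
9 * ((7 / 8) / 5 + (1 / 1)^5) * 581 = 245763 / 40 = 6144.08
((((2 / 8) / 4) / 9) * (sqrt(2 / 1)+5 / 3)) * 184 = 23 * sqrt(2) / 18+115 / 54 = 3.94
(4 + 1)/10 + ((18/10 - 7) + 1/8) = -183/40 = -4.58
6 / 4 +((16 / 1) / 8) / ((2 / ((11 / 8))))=23 / 8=2.88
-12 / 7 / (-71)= 12 / 497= 0.02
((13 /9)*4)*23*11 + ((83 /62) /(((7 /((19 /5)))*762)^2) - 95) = 60274779480163 /44099911800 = 1366.78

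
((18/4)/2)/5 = 9/20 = 0.45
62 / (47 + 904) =62 / 951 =0.07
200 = 200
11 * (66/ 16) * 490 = 22233.75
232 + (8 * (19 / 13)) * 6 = 3928 / 13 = 302.15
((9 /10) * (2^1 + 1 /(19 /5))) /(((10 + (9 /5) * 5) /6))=1161 /1805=0.64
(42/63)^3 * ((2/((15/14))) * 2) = 448/405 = 1.11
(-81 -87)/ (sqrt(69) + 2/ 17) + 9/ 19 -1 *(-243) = 92337090/ 378803 -48552 *sqrt(69)/ 19937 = 223.53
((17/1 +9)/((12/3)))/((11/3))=39/22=1.77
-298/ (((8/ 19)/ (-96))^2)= -15491232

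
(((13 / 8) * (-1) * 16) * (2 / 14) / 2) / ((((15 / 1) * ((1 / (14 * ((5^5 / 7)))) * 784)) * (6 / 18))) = -8125 / 2744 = -2.96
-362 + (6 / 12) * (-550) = -637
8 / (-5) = -8 / 5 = -1.60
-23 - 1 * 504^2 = -254039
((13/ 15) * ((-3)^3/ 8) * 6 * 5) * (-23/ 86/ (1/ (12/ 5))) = 24219/ 430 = 56.32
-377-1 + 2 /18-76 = -453.89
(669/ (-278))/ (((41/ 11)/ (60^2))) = -13246200/ 5699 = -2324.30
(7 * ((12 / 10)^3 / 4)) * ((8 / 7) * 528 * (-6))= -1368576 / 125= -10948.61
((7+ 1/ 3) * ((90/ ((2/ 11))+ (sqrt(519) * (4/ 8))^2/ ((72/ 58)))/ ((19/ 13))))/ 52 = 57.85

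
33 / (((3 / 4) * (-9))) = -44 / 9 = -4.89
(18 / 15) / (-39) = -2 / 65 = -0.03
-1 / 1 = -1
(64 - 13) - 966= -915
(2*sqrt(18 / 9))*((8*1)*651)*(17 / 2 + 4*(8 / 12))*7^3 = 39895016*sqrt(2) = 56420072.70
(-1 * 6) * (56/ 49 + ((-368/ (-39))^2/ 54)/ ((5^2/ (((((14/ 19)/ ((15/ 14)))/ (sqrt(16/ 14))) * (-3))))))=-48/ 7 + 6635776 * sqrt(14)/ 32511375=-6.09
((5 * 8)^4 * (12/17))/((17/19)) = 583680000/289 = 2019653.98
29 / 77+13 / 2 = 1059 / 154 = 6.88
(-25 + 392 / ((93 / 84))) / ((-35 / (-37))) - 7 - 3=366587 / 1085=337.87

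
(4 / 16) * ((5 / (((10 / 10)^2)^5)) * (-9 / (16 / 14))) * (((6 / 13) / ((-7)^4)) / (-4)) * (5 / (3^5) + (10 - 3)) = 4265 / 1284192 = 0.00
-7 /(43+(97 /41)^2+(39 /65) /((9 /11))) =-176505 /1243871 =-0.14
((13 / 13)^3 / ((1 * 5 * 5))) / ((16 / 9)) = 9 / 400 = 0.02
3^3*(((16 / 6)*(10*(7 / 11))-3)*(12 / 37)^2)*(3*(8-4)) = 7169472 / 15059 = 476.09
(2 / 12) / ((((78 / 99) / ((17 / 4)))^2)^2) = 33016435947 / 233971712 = 141.11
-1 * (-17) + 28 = 45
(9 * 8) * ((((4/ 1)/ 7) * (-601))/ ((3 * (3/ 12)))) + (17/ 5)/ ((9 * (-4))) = -41541239/ 1260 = -32969.24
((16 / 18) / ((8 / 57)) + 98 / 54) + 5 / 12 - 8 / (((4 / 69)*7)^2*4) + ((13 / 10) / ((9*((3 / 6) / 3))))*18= 12.02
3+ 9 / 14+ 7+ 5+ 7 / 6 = 353 / 21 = 16.81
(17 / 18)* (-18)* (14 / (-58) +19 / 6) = -8653 / 174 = -49.73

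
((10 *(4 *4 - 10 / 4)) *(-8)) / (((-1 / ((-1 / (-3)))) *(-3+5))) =180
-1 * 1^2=-1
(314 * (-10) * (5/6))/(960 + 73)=-7850/3099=-2.53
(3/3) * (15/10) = 3/2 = 1.50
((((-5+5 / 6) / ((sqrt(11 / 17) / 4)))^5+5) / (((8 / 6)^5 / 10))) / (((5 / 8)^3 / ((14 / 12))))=567 / 10 - 12643750000 * sqrt(187) / 3993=-43300890.16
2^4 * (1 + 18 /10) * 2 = 448 /5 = 89.60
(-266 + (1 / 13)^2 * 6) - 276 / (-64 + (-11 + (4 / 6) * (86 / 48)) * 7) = -263.88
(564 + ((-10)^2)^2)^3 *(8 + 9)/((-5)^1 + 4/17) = -340708540695616/81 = -4206278280192.79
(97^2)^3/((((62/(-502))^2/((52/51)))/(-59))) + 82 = -161002716558803939270/49011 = -3285032269466118.61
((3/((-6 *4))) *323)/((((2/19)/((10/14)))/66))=-1012605/56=-18082.23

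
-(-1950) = 1950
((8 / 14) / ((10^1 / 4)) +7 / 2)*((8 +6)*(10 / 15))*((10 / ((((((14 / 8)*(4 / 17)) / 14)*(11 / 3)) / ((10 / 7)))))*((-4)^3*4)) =-1180126.75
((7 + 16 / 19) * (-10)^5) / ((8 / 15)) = -27937500 / 19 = -1470394.74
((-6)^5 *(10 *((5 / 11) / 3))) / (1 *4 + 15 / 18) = -777600 / 319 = -2437.62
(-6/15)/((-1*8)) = 0.05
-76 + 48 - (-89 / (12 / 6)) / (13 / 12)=170 / 13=13.08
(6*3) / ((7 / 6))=108 / 7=15.43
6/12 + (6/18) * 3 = 3/2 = 1.50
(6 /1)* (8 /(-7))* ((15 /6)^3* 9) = -6750 /7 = -964.29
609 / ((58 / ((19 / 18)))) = 133 / 12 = 11.08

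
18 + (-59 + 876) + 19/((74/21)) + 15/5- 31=60117/74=812.39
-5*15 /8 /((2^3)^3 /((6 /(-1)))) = 225 /2048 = 0.11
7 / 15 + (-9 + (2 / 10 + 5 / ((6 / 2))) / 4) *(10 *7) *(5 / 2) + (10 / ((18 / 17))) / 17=-67154 / 45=-1492.31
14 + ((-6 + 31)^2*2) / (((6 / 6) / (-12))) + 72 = -14914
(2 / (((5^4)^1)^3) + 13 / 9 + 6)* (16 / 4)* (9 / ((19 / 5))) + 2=67285156322 / 927734375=72.53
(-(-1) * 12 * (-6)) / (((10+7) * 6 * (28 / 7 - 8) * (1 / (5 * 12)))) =180 / 17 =10.59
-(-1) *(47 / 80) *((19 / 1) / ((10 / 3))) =2679 / 800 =3.35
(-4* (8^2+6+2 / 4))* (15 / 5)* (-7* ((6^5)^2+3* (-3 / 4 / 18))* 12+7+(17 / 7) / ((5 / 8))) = 150393890961009 / 35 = 4296968313171.69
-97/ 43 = -2.26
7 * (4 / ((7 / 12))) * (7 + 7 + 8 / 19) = 13152 / 19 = 692.21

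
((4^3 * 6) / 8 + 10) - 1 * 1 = 57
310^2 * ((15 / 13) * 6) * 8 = 69192000 / 13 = 5322461.54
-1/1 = -1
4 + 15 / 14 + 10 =211 / 14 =15.07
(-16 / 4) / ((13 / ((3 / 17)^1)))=-12 / 221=-0.05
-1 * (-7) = 7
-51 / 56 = -0.91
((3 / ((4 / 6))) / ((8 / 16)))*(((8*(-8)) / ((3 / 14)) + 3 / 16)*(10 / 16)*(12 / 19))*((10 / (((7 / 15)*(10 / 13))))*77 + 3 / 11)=-400368015 / 176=-2274818.27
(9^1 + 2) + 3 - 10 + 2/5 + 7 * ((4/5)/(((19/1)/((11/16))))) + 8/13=25777/4940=5.22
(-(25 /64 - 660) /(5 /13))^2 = 12047038081 /4096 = 2941171.41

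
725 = 725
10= 10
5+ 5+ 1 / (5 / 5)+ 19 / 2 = 41 / 2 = 20.50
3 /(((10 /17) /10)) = 51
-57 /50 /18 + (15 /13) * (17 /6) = 12503 /3900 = 3.21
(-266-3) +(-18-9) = -296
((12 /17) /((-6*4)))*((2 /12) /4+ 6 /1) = -145 /816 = -0.18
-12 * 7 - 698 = -782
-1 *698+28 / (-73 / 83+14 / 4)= -298982 / 435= -687.31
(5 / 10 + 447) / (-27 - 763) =-179 / 316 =-0.57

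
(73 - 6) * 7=469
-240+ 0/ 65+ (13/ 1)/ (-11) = -2653/ 11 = -241.18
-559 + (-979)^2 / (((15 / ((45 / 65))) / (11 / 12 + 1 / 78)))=27416905 / 676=40557.55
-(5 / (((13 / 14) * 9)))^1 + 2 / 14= -373 / 819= -0.46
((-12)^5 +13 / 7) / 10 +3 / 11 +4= -24878.74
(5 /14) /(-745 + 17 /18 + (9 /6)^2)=-18 /37387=-0.00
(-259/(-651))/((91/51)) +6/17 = 27619/47957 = 0.58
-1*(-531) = 531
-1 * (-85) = 85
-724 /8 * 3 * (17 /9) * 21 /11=-21539 /22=-979.05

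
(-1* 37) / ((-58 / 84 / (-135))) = -209790 / 29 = -7234.14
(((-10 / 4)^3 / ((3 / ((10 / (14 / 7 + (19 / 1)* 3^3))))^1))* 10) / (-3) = 0.34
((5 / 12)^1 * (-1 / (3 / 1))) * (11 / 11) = -5 / 36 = -0.14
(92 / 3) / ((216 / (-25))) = -575 / 162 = -3.55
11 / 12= 0.92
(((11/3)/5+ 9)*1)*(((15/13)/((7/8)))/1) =1168/91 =12.84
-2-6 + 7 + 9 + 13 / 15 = 133 / 15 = 8.87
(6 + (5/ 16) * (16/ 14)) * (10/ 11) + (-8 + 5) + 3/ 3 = 291/ 77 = 3.78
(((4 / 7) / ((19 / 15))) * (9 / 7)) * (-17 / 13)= -9180 / 12103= -0.76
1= 1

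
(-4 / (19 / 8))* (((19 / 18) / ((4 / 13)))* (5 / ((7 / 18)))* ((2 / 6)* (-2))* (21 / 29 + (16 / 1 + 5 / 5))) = 534560 / 609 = 877.77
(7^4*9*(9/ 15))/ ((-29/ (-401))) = 25995627/ 145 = 179280.19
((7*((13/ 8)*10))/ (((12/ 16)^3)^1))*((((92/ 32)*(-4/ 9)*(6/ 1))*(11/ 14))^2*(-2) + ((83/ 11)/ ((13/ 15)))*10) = 73104520/ 18711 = 3907.03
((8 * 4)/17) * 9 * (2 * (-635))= -365760/17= -21515.29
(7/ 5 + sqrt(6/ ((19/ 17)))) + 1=sqrt(1938)/ 19 + 12/ 5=4.72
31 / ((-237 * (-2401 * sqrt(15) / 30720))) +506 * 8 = 63488 * sqrt(15) / 569037 +4048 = 4048.43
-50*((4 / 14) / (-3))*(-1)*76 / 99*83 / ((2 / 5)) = -1577000 / 2079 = -758.54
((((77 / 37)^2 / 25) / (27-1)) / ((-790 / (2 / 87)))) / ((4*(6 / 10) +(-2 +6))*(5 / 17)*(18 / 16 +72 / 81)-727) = 302379 / 1127891286369250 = 0.00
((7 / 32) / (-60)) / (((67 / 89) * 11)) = -623 / 1415040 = -0.00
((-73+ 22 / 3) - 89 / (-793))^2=24321650116 / 5659641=4297.38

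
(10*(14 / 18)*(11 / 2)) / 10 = 77 / 18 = 4.28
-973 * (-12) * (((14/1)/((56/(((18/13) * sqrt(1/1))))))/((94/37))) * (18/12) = 2916081/1222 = 2386.32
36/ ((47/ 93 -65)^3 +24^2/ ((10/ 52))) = -36196065/ 266718577382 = -0.00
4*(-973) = -3892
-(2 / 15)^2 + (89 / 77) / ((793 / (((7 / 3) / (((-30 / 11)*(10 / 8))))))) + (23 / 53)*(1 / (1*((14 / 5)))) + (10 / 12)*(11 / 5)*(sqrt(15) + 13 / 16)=137754319 / 84730464 + 11*sqrt(15) / 6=8.73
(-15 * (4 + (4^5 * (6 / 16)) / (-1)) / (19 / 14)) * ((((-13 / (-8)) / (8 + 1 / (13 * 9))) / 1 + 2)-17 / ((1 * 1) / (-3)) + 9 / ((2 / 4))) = 280211925 / 937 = 299052.21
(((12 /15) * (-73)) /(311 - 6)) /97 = -292 /147925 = -0.00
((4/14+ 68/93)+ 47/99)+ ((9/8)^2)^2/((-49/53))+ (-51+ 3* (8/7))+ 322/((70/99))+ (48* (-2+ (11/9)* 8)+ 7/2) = 2415862002427/3079802880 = 784.42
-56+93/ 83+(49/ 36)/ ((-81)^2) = -1075868713/ 19604268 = -54.88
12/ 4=3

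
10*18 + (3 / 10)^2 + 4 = 184.09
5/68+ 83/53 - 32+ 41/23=-2368873/82892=-28.58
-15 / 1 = -15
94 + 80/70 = 666/7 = 95.14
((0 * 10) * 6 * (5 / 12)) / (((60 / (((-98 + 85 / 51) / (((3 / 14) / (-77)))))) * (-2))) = 0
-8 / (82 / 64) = -256 / 41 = -6.24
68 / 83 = 0.82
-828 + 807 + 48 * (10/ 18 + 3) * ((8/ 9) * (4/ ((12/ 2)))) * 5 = 39259/ 81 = 484.68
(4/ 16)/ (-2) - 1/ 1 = -9/ 8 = -1.12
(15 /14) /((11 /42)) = 45 /11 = 4.09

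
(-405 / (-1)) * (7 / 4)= 2835 / 4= 708.75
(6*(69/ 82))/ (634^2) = 207/ 16480196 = 0.00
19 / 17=1.12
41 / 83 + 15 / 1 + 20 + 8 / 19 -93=-90023 / 1577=-57.08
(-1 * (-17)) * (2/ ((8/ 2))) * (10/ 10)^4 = 8.50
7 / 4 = 1.75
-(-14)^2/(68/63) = -181.59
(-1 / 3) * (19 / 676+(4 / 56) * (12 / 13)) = -445 / 14196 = -0.03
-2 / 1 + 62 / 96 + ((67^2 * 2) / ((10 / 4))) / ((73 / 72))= 62032211 / 17520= 3540.65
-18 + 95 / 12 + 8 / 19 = -2203 / 228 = -9.66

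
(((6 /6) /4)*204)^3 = 132651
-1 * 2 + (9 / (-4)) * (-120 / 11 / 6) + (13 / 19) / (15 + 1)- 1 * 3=-2897 / 3344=-0.87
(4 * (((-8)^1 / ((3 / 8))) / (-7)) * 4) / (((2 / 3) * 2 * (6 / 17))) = 2176 / 21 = 103.62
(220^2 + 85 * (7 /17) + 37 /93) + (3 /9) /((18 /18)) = 4504523 /93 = 48435.73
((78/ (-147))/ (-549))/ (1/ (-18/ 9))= -52/ 26901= -0.00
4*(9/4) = 9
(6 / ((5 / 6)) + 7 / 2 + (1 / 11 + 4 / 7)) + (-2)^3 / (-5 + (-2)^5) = 329873 / 28490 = 11.58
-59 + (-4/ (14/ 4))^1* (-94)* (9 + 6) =10867/ 7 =1552.43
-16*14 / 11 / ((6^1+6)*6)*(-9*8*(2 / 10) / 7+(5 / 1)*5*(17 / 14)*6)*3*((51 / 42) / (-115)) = 6494 / 4025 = 1.61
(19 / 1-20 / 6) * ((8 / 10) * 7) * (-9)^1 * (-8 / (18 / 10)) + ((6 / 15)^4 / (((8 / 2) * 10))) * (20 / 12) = 2193334 / 625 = 3509.33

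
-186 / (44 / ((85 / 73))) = -7905 / 1606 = -4.92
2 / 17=0.12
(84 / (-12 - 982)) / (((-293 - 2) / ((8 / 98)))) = 24 / 1026305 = 0.00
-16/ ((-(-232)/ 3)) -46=-1340/ 29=-46.21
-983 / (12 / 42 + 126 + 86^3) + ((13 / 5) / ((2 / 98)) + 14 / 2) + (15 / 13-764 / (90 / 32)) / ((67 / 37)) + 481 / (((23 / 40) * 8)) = 359657609726387 / 4014561514860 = 89.59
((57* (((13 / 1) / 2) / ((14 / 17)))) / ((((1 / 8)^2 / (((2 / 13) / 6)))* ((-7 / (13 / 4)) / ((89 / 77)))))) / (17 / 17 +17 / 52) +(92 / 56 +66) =-120243899 / 520674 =-230.94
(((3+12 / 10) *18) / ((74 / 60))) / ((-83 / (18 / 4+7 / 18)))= -11088 / 3071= -3.61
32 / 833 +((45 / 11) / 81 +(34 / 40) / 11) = 24919 / 149940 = 0.17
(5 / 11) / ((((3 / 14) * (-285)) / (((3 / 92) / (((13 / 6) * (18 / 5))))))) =-35 / 1124838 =-0.00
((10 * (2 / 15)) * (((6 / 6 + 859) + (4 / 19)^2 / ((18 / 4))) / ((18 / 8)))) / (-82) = -22353376 / 3596643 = -6.22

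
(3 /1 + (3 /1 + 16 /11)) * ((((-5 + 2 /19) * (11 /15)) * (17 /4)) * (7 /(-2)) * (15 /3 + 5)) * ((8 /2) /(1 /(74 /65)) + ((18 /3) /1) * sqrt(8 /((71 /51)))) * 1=22384852 /1235 + 907494 * sqrt(7242) /1349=75373.49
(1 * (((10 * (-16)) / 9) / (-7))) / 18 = 80 / 567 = 0.14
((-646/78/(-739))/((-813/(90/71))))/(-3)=3230/554544861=0.00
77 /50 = 1.54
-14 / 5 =-2.80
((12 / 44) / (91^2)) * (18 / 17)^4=314928 / 7608011411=0.00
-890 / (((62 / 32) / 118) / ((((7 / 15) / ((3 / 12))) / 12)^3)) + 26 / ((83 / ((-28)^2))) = 1949044384 / 46892925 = 41.56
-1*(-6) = 6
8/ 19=0.42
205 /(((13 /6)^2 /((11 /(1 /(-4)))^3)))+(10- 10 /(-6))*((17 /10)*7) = -3771806743 /1014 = -3719730.52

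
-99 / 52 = -1.90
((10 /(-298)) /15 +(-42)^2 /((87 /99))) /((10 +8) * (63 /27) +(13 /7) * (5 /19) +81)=3460757755 /212904312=16.25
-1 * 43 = -43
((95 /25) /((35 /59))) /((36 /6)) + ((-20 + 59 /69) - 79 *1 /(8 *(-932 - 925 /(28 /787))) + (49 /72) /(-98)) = -2634578406181 /145686517200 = -18.08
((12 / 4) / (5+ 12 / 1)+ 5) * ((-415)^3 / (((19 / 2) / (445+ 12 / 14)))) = -39260038994000 / 2261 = -17364015477.22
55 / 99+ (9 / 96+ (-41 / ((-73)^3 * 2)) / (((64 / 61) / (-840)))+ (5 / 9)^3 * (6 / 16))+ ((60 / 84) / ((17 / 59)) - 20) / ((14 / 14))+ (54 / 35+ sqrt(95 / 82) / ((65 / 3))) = -27550176362059 / 1799872734240+ 3 * sqrt(7790) / 5330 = -15.26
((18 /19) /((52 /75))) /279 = 75 /15314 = 0.00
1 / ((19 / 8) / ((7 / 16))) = 7 / 38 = 0.18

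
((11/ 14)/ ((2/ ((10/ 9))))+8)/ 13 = 1063/ 1638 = 0.65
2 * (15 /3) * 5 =50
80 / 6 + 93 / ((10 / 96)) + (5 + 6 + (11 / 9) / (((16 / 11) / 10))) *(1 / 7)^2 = 906.53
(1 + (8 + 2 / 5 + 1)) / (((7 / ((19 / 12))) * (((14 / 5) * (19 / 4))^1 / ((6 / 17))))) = 52 / 833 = 0.06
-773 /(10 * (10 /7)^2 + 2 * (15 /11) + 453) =-416647 /256637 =-1.62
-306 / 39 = -102 / 13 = -7.85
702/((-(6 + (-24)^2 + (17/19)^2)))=-253422/210391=-1.20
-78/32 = -39/16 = -2.44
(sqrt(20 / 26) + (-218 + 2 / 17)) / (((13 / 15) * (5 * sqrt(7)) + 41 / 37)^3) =-507092058282058002 * sqrt(7) / 8775972833290072183- 409924368182115 * sqrt(130) / 26844152195946103148 + 42124277976579 * sqrt(910) / 2064934784303546396 + 379589964936638490 / 8775972833290072183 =-0.11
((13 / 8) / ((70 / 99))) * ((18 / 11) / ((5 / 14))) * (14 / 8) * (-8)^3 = -235872 / 25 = -9434.88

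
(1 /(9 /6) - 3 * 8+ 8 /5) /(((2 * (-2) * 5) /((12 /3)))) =326 /75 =4.35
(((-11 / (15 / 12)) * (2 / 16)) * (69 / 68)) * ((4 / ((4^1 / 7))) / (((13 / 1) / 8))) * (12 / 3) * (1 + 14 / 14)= -42504 / 1105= -38.47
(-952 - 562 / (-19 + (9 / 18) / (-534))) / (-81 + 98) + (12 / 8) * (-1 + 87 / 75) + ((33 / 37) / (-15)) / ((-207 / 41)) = -54.01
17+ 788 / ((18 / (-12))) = -1525 / 3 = -508.33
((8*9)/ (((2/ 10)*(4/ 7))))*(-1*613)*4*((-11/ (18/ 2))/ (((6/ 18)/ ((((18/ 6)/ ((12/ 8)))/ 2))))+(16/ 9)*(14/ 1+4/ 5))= -34980232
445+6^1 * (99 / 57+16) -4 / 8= 20935 / 38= 550.92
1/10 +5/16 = 33/80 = 0.41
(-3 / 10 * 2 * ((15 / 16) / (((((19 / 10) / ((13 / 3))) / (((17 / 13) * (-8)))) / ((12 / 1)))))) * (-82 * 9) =-2258280 / 19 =-118856.84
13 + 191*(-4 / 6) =-343 / 3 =-114.33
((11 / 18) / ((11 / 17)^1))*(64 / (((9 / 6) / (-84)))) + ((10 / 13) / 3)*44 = -394712 / 117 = -3373.61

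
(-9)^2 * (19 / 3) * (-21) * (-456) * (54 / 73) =265274352 / 73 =3633895.23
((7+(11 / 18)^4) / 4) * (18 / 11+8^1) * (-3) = -39722069 / 769824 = -51.60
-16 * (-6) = 96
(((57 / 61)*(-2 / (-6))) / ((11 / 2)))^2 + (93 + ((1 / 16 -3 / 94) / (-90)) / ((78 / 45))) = 4912295556841 / 52818672192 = 93.00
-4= -4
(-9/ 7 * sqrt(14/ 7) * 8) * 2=-144 * sqrt(2)/ 7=-29.09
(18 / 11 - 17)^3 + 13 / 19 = -91692068 / 25289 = -3625.77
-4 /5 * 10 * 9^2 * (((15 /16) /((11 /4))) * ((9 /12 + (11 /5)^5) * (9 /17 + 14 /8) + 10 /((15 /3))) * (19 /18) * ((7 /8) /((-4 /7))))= 517846055013 /11968000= 43269.22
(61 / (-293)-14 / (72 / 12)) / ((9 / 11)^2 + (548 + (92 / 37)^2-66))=-370059866 / 71179531029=-0.01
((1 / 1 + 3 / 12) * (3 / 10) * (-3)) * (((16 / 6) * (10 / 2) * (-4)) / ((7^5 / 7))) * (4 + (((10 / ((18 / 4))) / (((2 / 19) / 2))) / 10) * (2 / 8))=130 / 1029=0.13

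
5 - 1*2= 3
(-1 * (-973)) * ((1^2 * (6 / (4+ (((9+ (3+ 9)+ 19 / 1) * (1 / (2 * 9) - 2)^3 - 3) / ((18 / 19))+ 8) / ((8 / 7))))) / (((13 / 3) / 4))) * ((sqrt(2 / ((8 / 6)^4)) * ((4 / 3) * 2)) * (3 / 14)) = -1181924784 * sqrt(2) / 179712065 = -9.30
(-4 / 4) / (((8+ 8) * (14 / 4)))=-1 / 56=-0.02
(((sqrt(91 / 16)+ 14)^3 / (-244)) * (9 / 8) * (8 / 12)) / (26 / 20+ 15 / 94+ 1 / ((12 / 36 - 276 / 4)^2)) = -178479609735 / 28416558176 - 71046298155 * sqrt(91) / 227332465408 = -9.26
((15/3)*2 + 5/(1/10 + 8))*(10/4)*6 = 159.26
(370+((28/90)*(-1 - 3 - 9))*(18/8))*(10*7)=25263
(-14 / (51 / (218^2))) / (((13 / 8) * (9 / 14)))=-74517632 / 5967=-12488.29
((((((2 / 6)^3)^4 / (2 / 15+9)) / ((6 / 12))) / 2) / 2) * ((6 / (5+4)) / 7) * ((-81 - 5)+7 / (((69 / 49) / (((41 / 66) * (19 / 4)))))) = -6496895 / 9283819356504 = -0.00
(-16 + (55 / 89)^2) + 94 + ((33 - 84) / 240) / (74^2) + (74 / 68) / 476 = 550246818815329 / 7019874088640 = 78.38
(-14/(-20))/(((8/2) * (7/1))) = 1/40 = 0.02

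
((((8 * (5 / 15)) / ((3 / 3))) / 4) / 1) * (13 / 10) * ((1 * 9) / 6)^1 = 13 / 10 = 1.30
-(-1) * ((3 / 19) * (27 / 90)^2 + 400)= 760027 / 1900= 400.01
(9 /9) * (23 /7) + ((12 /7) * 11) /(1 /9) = 173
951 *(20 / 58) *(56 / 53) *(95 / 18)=8432200 / 4611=1828.71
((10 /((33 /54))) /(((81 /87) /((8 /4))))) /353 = 1160 /11649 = 0.10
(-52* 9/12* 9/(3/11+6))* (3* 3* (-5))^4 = -5277504375/23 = -229456711.96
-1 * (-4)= 4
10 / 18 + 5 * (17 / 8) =805 / 72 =11.18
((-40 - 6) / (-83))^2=2116 / 6889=0.31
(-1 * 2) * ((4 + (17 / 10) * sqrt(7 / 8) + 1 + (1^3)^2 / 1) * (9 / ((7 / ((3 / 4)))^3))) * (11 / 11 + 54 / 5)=-43011 / 27440 - 243729 * sqrt(14) / 2195200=-1.98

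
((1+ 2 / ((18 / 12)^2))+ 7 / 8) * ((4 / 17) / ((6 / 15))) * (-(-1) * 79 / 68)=78605 / 41616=1.89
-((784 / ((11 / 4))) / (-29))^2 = -9834496 / 101761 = -96.64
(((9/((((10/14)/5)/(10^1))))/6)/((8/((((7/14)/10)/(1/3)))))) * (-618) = -19467/16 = -1216.69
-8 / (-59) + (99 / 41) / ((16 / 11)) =69499 / 38704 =1.80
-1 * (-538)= 538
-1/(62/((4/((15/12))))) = -8/155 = -0.05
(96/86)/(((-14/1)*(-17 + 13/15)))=180/36421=0.00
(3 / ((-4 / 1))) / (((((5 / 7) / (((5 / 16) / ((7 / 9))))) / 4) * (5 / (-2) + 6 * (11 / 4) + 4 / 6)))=-81 / 704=-0.12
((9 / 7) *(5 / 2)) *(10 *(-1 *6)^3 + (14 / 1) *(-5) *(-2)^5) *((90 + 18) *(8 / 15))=103680 / 7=14811.43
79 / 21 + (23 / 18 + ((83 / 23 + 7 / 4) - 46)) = -206347 / 5796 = -35.60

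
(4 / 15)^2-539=-121259 / 225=-538.93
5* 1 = 5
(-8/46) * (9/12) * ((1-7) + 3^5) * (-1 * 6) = 4266/23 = 185.48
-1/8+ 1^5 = 7/8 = 0.88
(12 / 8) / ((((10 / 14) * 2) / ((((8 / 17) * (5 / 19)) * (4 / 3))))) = 56 / 323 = 0.17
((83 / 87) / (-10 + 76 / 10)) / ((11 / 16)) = -1660 / 2871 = -0.58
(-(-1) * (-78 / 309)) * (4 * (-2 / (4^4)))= 13 / 1648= 0.01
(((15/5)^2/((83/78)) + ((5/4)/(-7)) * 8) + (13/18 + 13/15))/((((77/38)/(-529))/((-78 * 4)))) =471058930472/671055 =701967.69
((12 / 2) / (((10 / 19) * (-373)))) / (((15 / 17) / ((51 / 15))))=-5491 / 46625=-0.12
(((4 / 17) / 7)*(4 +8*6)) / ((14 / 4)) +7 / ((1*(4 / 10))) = 29987 / 1666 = 18.00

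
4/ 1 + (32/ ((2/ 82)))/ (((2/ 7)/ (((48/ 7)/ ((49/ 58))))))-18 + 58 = 37315.51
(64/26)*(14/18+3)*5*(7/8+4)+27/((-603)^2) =1017507/4489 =226.67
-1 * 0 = 0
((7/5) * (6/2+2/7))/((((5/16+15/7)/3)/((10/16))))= 966/275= 3.51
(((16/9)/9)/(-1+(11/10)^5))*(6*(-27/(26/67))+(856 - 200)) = 4961600000/64286703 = 77.18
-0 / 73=0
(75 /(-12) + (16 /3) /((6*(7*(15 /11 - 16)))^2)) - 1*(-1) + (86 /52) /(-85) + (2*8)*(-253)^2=1024138.73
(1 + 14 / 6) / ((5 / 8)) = 16 / 3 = 5.33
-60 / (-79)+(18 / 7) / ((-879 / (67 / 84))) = 1717547 / 2268406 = 0.76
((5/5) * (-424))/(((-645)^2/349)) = -147976/416025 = -0.36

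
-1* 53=-53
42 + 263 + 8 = 313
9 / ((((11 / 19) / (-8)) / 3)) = -4104 / 11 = -373.09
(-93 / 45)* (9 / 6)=-31 / 10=-3.10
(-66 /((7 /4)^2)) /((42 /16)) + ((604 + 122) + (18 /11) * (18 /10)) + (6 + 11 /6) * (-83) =7987691 /113190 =70.57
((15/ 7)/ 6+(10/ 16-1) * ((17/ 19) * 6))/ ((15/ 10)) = -881/ 798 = -1.10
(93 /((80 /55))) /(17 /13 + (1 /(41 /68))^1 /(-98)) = 8905897 /179792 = 49.53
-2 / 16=-1 / 8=-0.12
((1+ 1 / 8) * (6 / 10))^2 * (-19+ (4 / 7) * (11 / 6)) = -91611 / 11200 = -8.18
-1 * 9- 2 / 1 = -11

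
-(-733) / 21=733 / 21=34.90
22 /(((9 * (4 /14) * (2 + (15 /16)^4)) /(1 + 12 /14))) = 9371648 /1635273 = 5.73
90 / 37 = 2.43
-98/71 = -1.38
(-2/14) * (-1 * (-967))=-967/7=-138.14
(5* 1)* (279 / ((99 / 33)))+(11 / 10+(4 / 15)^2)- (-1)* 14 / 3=211877 / 450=470.84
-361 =-361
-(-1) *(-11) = -11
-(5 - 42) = 37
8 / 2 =4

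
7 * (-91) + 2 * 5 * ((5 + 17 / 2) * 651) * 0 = -637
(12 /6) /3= 2 /3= 0.67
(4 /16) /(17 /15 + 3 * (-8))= -15 /1372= -0.01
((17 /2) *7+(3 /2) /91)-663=-54917 /91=-603.48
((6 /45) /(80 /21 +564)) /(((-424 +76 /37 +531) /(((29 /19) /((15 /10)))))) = 7511 /3428075475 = 0.00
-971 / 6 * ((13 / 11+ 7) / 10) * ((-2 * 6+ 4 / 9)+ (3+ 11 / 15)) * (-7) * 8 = -870016 / 15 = -58001.07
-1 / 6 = -0.17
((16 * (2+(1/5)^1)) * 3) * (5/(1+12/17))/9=2992/87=34.39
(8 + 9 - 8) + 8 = 17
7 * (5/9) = 35/9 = 3.89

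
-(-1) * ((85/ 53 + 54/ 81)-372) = -58787/ 159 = -369.73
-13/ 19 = -0.68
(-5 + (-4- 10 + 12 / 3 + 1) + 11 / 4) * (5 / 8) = -225 / 32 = -7.03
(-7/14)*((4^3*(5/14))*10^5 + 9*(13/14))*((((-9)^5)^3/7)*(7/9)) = 732060035143469230437/28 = 26145001255123901087.04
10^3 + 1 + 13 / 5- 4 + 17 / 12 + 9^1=60601 / 60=1010.02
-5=-5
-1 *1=-1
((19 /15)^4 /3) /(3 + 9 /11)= 1433531 /6378750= 0.22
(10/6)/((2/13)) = 65/6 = 10.83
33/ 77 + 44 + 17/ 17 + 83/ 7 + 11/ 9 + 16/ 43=159506/ 2709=58.88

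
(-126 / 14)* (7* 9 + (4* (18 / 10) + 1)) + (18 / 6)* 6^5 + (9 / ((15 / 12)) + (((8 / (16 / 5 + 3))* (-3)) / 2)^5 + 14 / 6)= 9735159087101 / 429437265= 22669.57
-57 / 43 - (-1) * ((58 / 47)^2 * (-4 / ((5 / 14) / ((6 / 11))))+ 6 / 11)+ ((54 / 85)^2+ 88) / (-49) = -4397280608597 / 369905499425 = -11.89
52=52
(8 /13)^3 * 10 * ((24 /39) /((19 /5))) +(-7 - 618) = -338957075 /542659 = -624.62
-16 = -16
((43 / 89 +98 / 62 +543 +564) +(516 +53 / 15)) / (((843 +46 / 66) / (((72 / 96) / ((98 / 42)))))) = 1668137427 / 2688562730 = 0.62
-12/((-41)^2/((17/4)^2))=-0.13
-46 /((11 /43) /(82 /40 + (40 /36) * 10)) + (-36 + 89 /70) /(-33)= -2365.55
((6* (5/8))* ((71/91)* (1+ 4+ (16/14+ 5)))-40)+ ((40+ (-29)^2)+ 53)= 90807/98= 926.60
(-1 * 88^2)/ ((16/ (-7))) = 3388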